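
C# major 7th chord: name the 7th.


Major 7th chord = root + major 3rd + perfect 5th + major 7th
Seventh chords stack in thirds, so the letter names are C-E-G-B
Root: C#
Major 3rd above C#: E#
Perfect 5th above C#: G#
Major 7th above C#: B#
The 7th = B#


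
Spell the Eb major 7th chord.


Reasoning:
Major 7th chord = root + major 3rd + perfect 5th + major 7th
Seventh chords stack in thirds, so the letter names are E-G-B-D
Root: Eb
Major 3rd above Eb: G
Perfect 5th above Eb: Bb
Major 7th above Eb: D
Chord = Eb G Bb D


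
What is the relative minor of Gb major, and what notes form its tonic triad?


Working:
The relative minor shares the major's key signature and starts on its 6th degree
6th degree = a major 6th above the tonic; a major 6th above Gb is Eb
→ relative minor of Gb major is Eb minor
Tonic triad of Eb minor = root + minor 3rd + perfect 5th = Eb Gb Bb
= Eb minor; triad = Eb Gb Bb


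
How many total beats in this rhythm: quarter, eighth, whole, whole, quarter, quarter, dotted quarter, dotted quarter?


Beat values:
  quarter = 1 beat
  eighth = 0.5 beats
  whole = 4 beats
  whole = 4 beats
  quarter = 1 beat
  quarter = 1 beat
  dotted quarter = 1.5 beats
  dotted quarter = 1.5 beats
Sum = 1 + 0.5 + 4 + 4 + 1 + 1 + 1.5 + 1.5
= 14.5 beats


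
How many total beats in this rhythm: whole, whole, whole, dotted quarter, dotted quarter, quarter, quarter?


Let's work it out.
Beat values:
  whole = 4 beats
  whole = 4 beats
  whole = 4 beats
  dotted quarter = 1.5 beats
  dotted quarter = 1.5 beats
  quarter = 1 beat
  quarter = 1 beat
Sum = 4 + 4 + 4 + 1.5 + 1.5 + 1 + 1
= 17 beats


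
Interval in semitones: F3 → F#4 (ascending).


Working:
Absolute semitone position = octave×12 + chromatic position
F3: 3×12 + 5 = 41
F#4: 4×12 + 6 = 54
Difference = 54 - 41 = 13
= 13 semitones


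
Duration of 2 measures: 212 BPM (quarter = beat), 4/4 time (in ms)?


Let's work it out.
Quarter-note beat duration = 60000 / 212 ms
Beats per measure (4/4) = 4
One measure = 4 × 60000 / 212 = 240000 / 212 ms
2 measures = 2 × 240000 / 212 = 480000 / 212
= 2264.2 ms


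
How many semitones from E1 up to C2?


Absolute semitone position = octave×12 + chromatic position
E1: 1×12 + 4 = 16
C2: 2×12 + 0 = 24
Difference = 24 - 16 = 8
= 8 semitones


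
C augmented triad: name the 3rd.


Reasoning:
Augmented triad = root + major 3rd (4 semitones) + augmented 5th (8 semitones)
A triad on C stacks thirds, so the chord tones use letter names C-E-G
Root: C
Major 3rd above C: E
Augmented 5th above C: G#
The 3rd = E


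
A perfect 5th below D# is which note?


Working:
A 5th spans 5 letter names, so from D we land on G
A perfect 5th = 7 semitones below D#
Spell G at that pitch: G#
= G#


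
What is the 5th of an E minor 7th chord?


Working:
Minor 7th chord = root + minor 3rd + perfect 5th + minor 7th
Seventh chords stack in thirds, so the letter names are E-G-B-D
Root: E
Minor 3rd above E: G
Perfect 5th above E: B
Minor 7th above E: D
The 5th = B


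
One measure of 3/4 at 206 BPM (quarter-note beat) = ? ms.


Reasoning:
Quarter-note beat duration = 60000 / 206 ms
Beats per measure (3/4) = 3
One measure = 3 × 60000 / 206 = 180000 / 206 ms
= 873.8 ms


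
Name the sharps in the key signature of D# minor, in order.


Step by step:
Sharp minor keys follow the circle of fifths: A(0), E(1), B(2), F#(3), C#(4), G#(5), D#(6), A#(7)
D# minor has 6 sharps
Order of sharps: F# C# G# D# A# E# B# → first 6: F#, C#, G#, D#, A#, E#
= F#, C#, G#, D#, A#, E#


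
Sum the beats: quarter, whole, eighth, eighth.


Beat values:
  quarter = 1 beat
  whole = 4 beats
  eighth = 0.5 beats
  eighth = 0.5 beats
Sum = 1 + 4 + 0.5 + 0.5
= 6 beats


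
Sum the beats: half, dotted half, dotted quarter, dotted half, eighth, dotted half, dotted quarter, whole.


Working:
Beat values:
  half = 2 beats
  dotted half = 3 beats
  dotted quarter = 1.5 beats
  dotted half = 3 beats
  eighth = 0.5 beats
  dotted half = 3 beats
  dotted quarter = 1.5 beats
  whole = 4 beats
Sum = 2 + 3 + 1.5 + 3 + 0.5 + 3 + 1.5 + 4
= 18.5 beats


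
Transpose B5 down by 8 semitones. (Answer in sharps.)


Solution.
B5: chromatic position 11 in octave 5 → absolute = 5×12 + 11 = 71
Transpose down 8: 71 - 8 = 63
63 = 5×12 + 3 → D# in octave 5
Result = D#5


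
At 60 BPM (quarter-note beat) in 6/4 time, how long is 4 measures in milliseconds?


Solution.
Quarter-note beat duration = 60000 / 60 ms
Beats per measure (6/4) = 6
One measure = 6 × 60000 / 60 = 360000 / 60 ms
4 measures = 4 × 360000 / 60 = 1440000 / 60
= 24000.0 ms


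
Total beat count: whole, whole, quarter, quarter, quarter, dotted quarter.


Let's work it out.
Beat values:
  whole = 4 beats
  whole = 4 beats
  quarter = 1 beat
  quarter = 1 beat
  quarter = 1 beat
  dotted quarter = 1.5 beats
Sum = 4 + 4 + 1 + 1 + 1 + 1.5
= 12.5 beats


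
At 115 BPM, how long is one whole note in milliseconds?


Step by step:
One quarter-note beat = 60000 / BPM = 60000 / 115 ms
Whole note = 4 × quarter note
Duration = 4 × 60000 / 115 = 240000 / 115
= 2087.0 ms


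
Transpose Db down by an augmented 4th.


Working:
augmented 4th: 4 letter names, 6 semitones
Letter: D - 3 → A
Pitch: Db - 6 semitones, spelled as an A → Abb
= Abb


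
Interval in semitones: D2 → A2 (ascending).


Let's work it out.
Absolute semitone position = octave×12 + chromatic position
D2: 2×12 + 2 = 26
A2: 2×12 + 9 = 33
Difference = 33 - 26 = 7
= 7 semitones


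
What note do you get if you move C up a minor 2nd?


Step by step:
minor 2nd: 2 letter names, 1 semitones
Letter: C + 1 → D
Pitch: C + 1 semitones, spelled as a D → Db
= Db


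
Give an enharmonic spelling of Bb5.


Solution.
Enharmonic notes sound the same pitch but are spelled with different letter names
Bb and A# name the same pitch class
= A#5


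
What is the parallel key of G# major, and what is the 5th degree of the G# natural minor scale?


Let's work it out.
Parallel keys share the same tonic but differ in mode
G# major → parallel is G# minor
G# natural minor scale: G# A# B C# D# E F#
= G# minor; 5th degree = D#


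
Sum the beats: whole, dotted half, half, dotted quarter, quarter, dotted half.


Beat values:
  whole = 4 beats
  dotted half = 3 beats
  half = 2 beats
  dotted quarter = 1.5 beats
  quarter = 1 beat
  dotted half = 3 beats
Sum = 4 + 3 + 2 + 1.5 + 1 + 3
= 14.5 beats


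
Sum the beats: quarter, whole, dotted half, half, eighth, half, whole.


Reasoning:
Beat values:
  quarter = 1 beat
  whole = 4 beats
  dotted half = 3 beats
  half = 2 beats
  eighth = 0.5 beats
  half = 2 beats
  whole = 4 beats
Sum = 1 + 4 + 3 + 2 + 0.5 + 2 + 4
= 16.5 beats


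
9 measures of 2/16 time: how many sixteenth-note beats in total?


Step by step:
Time signature 2/16: the bottom number 16 means the sixteenth note gets one count
The top number 2 means 2 sixteenth-note beats per measure
Total = 2 × 9 measures
= 18 sixteenth-note beats


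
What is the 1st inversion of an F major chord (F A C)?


Step by step:
Root position: F A C
1st inversion: move root up an octave
Bass note: A
Notes (bottom to top) = A C F


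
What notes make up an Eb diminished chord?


Working:
Diminished triad = root + minor 3rd (3 semitones) + diminished 5th (6 semitones)
A triad on Eb stacks thirds, so the chord tones use letter names E-G-B
Root: Eb
Minor 3rd above Eb: Gb
Diminished 5th above Eb: Bbb
Chord = Eb Gb Bbb


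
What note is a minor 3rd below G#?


A 3rd spans 3 letter names, so from G we land on E
A minor 3rd = 3 semitones below G#
Spell E at that pitch: E#
= E#


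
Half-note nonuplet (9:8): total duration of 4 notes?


Step by step:
Nonuplet: 9 notes occupy the space of 8 half notes
Space = 8 × 2 = 16 beats
Each nonuplet note = 16 / 9 = 16/9 beats
4 notes = 4 × 16/9 = 64/9
= 64/9 beats


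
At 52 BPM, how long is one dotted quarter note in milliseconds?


Working:
One quarter-note beat = 60000 / BPM = 60000 / 52 ms
Dotted quarter note = 3/2 × quarter note
Duration = 3/2 × 60000 / 52 = 90000 / 52
= 1730.8 ms


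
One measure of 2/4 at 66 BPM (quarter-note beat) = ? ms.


Step by step:
Quarter-note beat duration = 60000 / 66 ms
Beats per measure (2/4) = 2
One measure = 2 × 60000 / 66 = 120000 / 66 ms
= 1818.2 ms


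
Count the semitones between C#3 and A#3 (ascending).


Let's work it out.
Absolute semitone position = octave×12 + chromatic position
C#3: 3×12 + 1 = 37
A#3: 3×12 + 10 = 46
Difference = 46 - 37 = 9
= 9 semitones


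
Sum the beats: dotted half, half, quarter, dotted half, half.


Step by step:
Beat values:
  dotted half = 3 beats
  half = 2 beats
  quarter = 1 beat
  dotted half = 3 beats
  half = 2 beats
Sum = 3 + 2 + 1 + 3 + 2
= 11 beats


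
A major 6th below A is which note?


Reasoning:
A 6th spans 6 letter names, so from A we land on C
A major 6th = 9 semitones below A
Spell C at that pitch: C
= C


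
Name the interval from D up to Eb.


Solution.
Letter names: D → E spans 2 letter names → a 2nd
Semitones: D → Eb = 1 half-step
A 2nd of 1 semitone is a minor 2nd
= minor 2nd


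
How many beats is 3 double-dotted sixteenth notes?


Reasoning:
Base sixteenth note = 1/4 beats
Dot 1 adds half the previous value: +1/8
Dot 2 adds half the previous value: +1/16
One double-dotted sixteenth = 1/4 + 1/8 + 1/16 = 7/16
3 of them = 3 × 7/16 = 21/16
= 21/16 beats


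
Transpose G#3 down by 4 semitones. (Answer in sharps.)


Step by step:
G#3: chromatic position 8 in octave 3 → absolute = 3×12 + 8 = 44
Transpose down 4: 44 - 4 = 40
40 = 3×12 + 4 → E in octave 3
Result = E3


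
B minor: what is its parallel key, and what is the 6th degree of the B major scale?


Solution.
Parallel keys share the same tonic but differ in mode
B minor → parallel is B major
B major scale: B C# D# E F# G# A#
= B major; 6th degree = G#


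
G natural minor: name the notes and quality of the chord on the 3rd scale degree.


Working:
G natural minor scale: G A Bb C D Eb F
Diatonic triad on degree 3 stacks scale notes 3, 5, 7: Bb D F
Bb→D = 4 semitones; Bb→F = 7 semitones → major triad
= Bb D F (major)


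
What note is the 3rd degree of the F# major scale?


Solution.
Major scale pattern: W-W-H-W-W-W-H (2-2-1-2-2-2-1 semitones)
Starting from F#:
  F# + 2 semitones → G#
  G# + 2 semitones → A#
  A# + 1 semitone → B
  B + 2 semitones → C#
  C# + 2 semitones → D#
  D# + 2 semitones → E#
  E# + 1 semitone → F#
Scale: F# G# A# B C# D# E#
Degree 3 = A#


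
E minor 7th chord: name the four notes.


Let's work it out.
Minor 7th chord = root + minor 3rd + perfect 5th + minor 7th
Seventh chords stack in thirds, so the letter names are E-G-B-D
Root: E
Minor 3rd above E: G
Perfect 5th above E: B
Minor 7th above E: D
Chord = E G B D


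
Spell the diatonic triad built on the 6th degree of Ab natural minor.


Reasoning:
Ab natural minor scale: Ab Bb Cb Db Eb Fb Gb
Diatonic triad on degree 6 stacks scale notes 6, 1, 3: Fb Ab Cb
Fb→Ab = 4 semitones; Fb→Cb = 7 semitones → major triad
= Fb Ab Cb (major)


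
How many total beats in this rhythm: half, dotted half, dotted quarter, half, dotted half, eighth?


Beat values:
  half = 2 beats
  dotted half = 3 beats
  dotted quarter = 1.5 beats
  half = 2 beats
  dotted half = 3 beats
  eighth = 0.5 beats
Sum = 2 + 3 + 1.5 + 2 + 3 + 0.5
= 12 beats


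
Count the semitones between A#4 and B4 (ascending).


Let's work it out.
Absolute semitone position = octave×12 + chromatic position
A#4: 4×12 + 10 = 58
B4: 4×12 + 11 = 59
Difference = 59 - 58 = 1
= 1 semitone


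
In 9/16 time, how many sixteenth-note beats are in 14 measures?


Time signature 9/16: the bottom number 16 means the sixteenth note gets one count
The top number 9 means 9 sixteenth-note beats per measure
Total = 9 × 14 measures
= 126 sixteenth-note beats


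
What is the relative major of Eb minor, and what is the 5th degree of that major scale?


Reasoning:
The relative major shares the key signature and is a minor 3rd above the minor tonic
A minor 3rd above Eb is Gb
→ relative major of Eb minor is Gb major
Gb major scale: Gb Ab Bb Cb Db Eb F
= Gb major; 5th degree = Db


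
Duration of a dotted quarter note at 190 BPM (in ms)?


Step by step:
One quarter-note beat = 60000 / BPM = 60000 / 190 ms
Dotted quarter note = 3/2 × quarter note
Duration = 3/2 × 60000 / 190 = 90000 / 190
= 473.7 ms


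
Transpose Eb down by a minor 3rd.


Let's work it out.
minor 3rd: 3 letter names, 3 semitones
Letter: E - 2 → C
Pitch: Eb - 3 semitones, spelled as a C → C
= C


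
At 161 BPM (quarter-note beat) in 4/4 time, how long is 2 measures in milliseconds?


Reasoning:
Quarter-note beat duration = 60000 / 161 ms
Beats per measure (4/4) = 4
One measure = 4 × 60000 / 161 = 240000 / 161 ms
2 measures = 2 × 240000 / 161 = 480000 / 161
= 2981.4 ms


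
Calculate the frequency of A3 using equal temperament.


Step by step:
f = 440 × 2^(n/12) where n = semitones from A4
A3: -12 semitones from A4
f = 440 × 2^(-12/12)
f = 220.00 Hz


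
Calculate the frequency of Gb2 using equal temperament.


Step by step:
f = 440 × 2^(n/12) where n = semitones from A4
Gb2: -27 semitones from A4
f = 440 × 2^(-27/12)
f = 92.50 Hz


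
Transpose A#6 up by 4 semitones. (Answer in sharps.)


Step by step:
A#6: chromatic position 10 in octave 6 → absolute = 6×12 + 10 = 82
Transpose up 4: 82 + 4 = 86
86 = 7×12 + 2 → D in octave 7
Result = D7


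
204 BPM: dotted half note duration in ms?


Solution.
One quarter-note beat = 60000 / BPM = 60000 / 204 ms
Dotted half note = 3 × quarter note
Duration = 3 × 60000 / 204 = 180000 / 204
= 882.4 ms


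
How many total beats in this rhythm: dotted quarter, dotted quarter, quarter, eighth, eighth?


Let's work it out.
Beat values:
  dotted quarter = 1.5 beats
  dotted quarter = 1.5 beats
  quarter = 1 beat
  eighth = 0.5 beats
  eighth = 0.5 beats
Sum = 1.5 + 1.5 + 1 + 0.5 + 0.5
= 5 beats


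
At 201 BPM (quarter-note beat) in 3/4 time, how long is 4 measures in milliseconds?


Let's work it out.
Quarter-note beat duration = 60000 / 201 ms
Beats per measure (3/4) = 3
One measure = 3 × 60000 / 201 = 180000 / 201 ms
4 measures = 4 × 180000 / 201 = 720000 / 201
= 3582.1 ms


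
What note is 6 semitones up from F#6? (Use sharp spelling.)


Reasoning:
F#6: chromatic position 6 in octave 6 → absolute = 6×12 + 6 = 78
Transpose up 6: 78 + 6 = 84
84 = 7×12 + 0 → C in octave 7
Result = C7


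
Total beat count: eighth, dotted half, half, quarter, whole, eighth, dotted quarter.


Solution.
Beat values:
  eighth = 0.5 beats
  dotted half = 3 beats
  half = 2 beats
  quarter = 1 beat
  whole = 4 beats
  eighth = 0.5 beats
  dotted quarter = 1.5 beats
Sum = 0.5 + 3 + 2 + 1 + 4 + 0.5 + 1.5
= 12.5 beats


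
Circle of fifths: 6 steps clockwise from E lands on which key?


Reasoning:
Each clockwise step on the circle of fifths moves up a perfect 5th
From E: E → B → F#/Gb → Db → Ab → Eb → Bb
= Bb


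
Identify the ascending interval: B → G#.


Solution.
Letter names: B → G spans 6 letter names → a 6th
Semitones: B → G# = 9 half-steps
A 6th of 9 semitones is a major 6th
= major 6th


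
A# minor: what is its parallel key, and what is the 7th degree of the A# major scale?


Step by step:
Parallel keys share the same tonic but differ in mode
A# minor → parallel is A# major
A# major scale: A# B# C## D# E# F## G##
= A# major; 7th degree = G##


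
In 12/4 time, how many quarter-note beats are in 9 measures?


Step by step:
Time signature 12/4: the bottom number 4 means the quarter note gets one count
The top number 12 means 12 quarter-note beats per measure
Total = 12 × 9 measures
= 108 quarter-note beats


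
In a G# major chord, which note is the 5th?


Solution.
Major triad = root + major 3rd (4 semitones) + perfect 5th (7 semitones)
A triad on G# stacks thirds, so the chord tones use letter names G-B-D
Root: G#
Major 3rd above G#: B#
Perfect 5th above G#: D#
The 5th = D#


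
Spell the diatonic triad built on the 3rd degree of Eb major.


Reasoning:
Eb major scale: Eb F G Ab Bb C D
Diatonic triad on degree 3 stacks scale notes 3, 5, 7: G Bb D
G→Bb = 3 semitones; G→D = 7 semitones → minor triad
= G Bb D (minor)


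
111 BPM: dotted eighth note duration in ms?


Step by step:
One quarter-note beat = 60000 / BPM = 60000 / 111 ms
Dotted eighth note = 3/4 × quarter note
Duration = 3/4 × 60000 / 111 = 45000 / 111
= 405.4 ms


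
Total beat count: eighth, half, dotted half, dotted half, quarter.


Let's work it out.
Beat values:
  eighth = 0.5 beats
  half = 2 beats
  dotted half = 3 beats
  dotted half = 3 beats
  quarter = 1 beat
Sum = 0.5 + 2 + 3 + 3 + 1
= 9.5 beats


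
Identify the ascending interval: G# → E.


Working:
Letter names: G → E spans 6 letter names → a 6th
Semitones: G# → E = 8 half-steps
A 6th of 8 semitones is a minor 6th
= minor 6th


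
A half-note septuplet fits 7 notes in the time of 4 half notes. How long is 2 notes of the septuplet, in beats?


Reasoning:
Septuplet: 7 notes occupy the space of 4 half notes
Space = 4 × 2 = 8 beats
Each septuplet note = 8 / 7 = 8/7 beats
2 notes = 2 × 8/7 = 16/7
= 16/7 beats


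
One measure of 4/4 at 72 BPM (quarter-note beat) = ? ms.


Solution.
Quarter-note beat duration = 60000 / 72 ms
Beats per measure (4/4) = 4
One measure = 4 × 60000 / 72 = 240000 / 72 ms
= 3333.3 ms


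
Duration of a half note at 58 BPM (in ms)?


One quarter-note beat = 60000 / BPM = 60000 / 58 ms
Half note = 2 × quarter note
Duration = 2 × 60000 / 58 = 120000 / 58
= 2069.0 ms


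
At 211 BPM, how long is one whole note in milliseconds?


Let's work it out.
One quarter-note beat = 60000 / BPM = 60000 / 211 ms
Whole note = 4 × quarter note
Duration = 4 × 60000 / 211 = 240000 / 211
= 1137.4 ms


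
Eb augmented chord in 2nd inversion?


Reasoning:
Root position: Eb G B
2nd inversion: move root and 3rd up an octave
Bass note: B
Notes (bottom to top) = B Eb G


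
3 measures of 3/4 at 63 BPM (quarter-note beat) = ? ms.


Quarter-note beat duration = 60000 / 63 ms
Beats per measure (3/4) = 3
One measure = 3 × 60000 / 63 = 180000 / 63 ms
3 measures = 3 × 180000 / 63 = 540000 / 63
= 8571.4 ms


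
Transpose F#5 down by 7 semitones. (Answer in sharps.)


Reasoning:
F#5: chromatic position 6 in octave 5 → absolute = 5×12 + 6 = 66
Transpose down 7: 66 - 7 = 59
59 = 4×12 + 11 → B in octave 4
Result = B4


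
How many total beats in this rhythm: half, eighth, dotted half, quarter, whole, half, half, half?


Working:
Beat values:
  half = 2 beats
  eighth = 0.5 beats
  dotted half = 3 beats
  quarter = 1 beat
  whole = 4 beats
  half = 2 beats
  half = 2 beats
  half = 2 beats
Sum = 2 + 0.5 + 3 + 1 + 4 + 2 + 2 + 2
= 16.5 beats


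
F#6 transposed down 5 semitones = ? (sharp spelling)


Step by step:
F#6: chromatic position 6 in octave 6 → absolute = 6×12 + 6 = 78
Transpose down 5: 78 - 5 = 73
73 = 6×12 + 1 → C# in octave 6
Result = C#6


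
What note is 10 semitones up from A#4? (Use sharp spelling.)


A#4: chromatic position 10 in octave 4 → absolute = 4×12 + 10 = 58
Transpose up 10: 58 + 10 = 68
68 = 5×12 + 8 → G# in octave 5
Result = G#5


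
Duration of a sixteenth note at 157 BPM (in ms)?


Step by step:
One quarter-note beat = 60000 / BPM = 60000 / 157 ms
Sixteenth note = 1/4 × quarter note
Duration = 1/4 × 60000 / 157 = 15000 / 157
= 95.5 ms


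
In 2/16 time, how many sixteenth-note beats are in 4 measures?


Time signature 2/16: the bottom number 16 means the sixteenth note gets one count
The top number 2 means 2 sixteenth-note beats per measure
Total = 2 × 4 measures
= 8 sixteenth-note beats


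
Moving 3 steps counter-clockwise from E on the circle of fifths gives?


Solution.
Each counter-clockwise step moves down a perfect 5th (= up a perfect 4th)
From E: E → A → D → G
= G


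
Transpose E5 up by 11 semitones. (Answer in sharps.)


Working:
E5: chromatic position 4 in octave 5 → absolute = 5×12 + 4 = 64
Transpose up 11: 64 + 11 = 75
75 = 6×12 + 3 → D# in octave 6
Result = D#6


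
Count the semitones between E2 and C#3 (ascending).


Absolute semitone position = octave×12 + chromatic position
E2: 2×12 + 4 = 28
C#3: 3×12 + 1 = 37
Difference = 37 - 28 = 9
= 9 semitones


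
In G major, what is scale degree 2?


Reasoning:
Major scale pattern: W-W-H-W-W-W-H (2-2-1-2-2-2-1 semitones)
Starting from G:
  G + 2 semitones → A
  A + 2 semitones → B
  B + 1 semitone → C
  C + 2 semitones → D
  D + 2 semitones → E
  E + 2 semitones → F#
  F# + 1 semitone → G
Scale: G A B C D E F#
Degree 2 = A


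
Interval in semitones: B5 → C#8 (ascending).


Let's work it out.
Absolute semitone position = octave×12 + chromatic position
B5: 5×12 + 11 = 71
C#8: 8×12 + 1 = 97
Difference = 97 - 71 = 26
= 26 semitones


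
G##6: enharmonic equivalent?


Enharmonic notes sound the same pitch but are spelled with different letter names
G## and A name the same pitch class
= A6


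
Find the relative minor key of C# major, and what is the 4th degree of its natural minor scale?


The relative minor shares the major's key signature and starts on its 6th degree
6th degree = a major 6th above the tonic; a major 6th above C# is A#
→ relative minor of C# major is A# minor
A# natural minor scale: A# B# C# D# E# F# G#
= A# minor; 4th degree = D#


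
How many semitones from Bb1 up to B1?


Absolute semitone position = octave×12 + chromatic position
Bb1: 1×12 + 10 = 22
B1: 1×12 + 11 = 23
Difference = 23 - 22 = 1
= 1 semitone


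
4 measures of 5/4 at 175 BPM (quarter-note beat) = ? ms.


Working:
Quarter-note beat duration = 60000 / 175 ms
Beats per measure (5/4) = 5
One measure = 5 × 60000 / 175 = 300000 / 175 ms
4 measures = 4 × 300000 / 175 = 1200000 / 175
= 6857.1 ms


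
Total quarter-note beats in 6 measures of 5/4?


Step by step:
Time signature 5/4: the bottom number 4 means the quarter note gets one count
The top number 5 means 5 quarter-note beats per measure
Total = 5 × 6 measures
= 30 quarter-note beats


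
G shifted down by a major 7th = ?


Reasoning:
major 7th: 7 letter names, 11 semitones
Letter: G - 6 → A
Pitch: G - 11 semitones, spelled as an A → Ab
= Ab


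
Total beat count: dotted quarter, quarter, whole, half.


Solution.
Beat values:
  dotted quarter = 1.5 beats
  quarter = 1 beat
  whole = 4 beats
  half = 2 beats
Sum = 1.5 + 1 + 4 + 2
= 8.5 beats


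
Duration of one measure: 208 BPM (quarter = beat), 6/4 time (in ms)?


Working:
Quarter-note beat duration = 60000 / 208 ms
Beats per measure (6/4) = 6
One measure = 6 × 60000 / 208 = 360000 / 208 ms
= 1730.8 ms


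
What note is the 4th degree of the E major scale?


Step by step:
Major scale pattern: W-W-H-W-W-W-H (2-2-1-2-2-2-1 semitones)
Starting from E:
  E + 2 semitones → F#
  F# + 2 semitones → G#
  G# + 1 semitone → A
  A + 2 semitones → B
  B + 2 semitones → C#
  C# + 2 semitones → D#
  D# + 1 semitone → E
Scale: E F# G# A B C# D#
Degree 4 = A


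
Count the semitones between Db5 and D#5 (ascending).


Working:
Absolute semitone position = octave×12 + chromatic position
Db5: 5×12 + 1 = 61
D#5: 5×12 + 3 = 63
Difference = 63 - 61 = 2
= 2 semitones


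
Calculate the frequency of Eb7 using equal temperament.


Step by step:
f = 440 × 2^(n/12) where n = semitones from A4
Eb7: 30 semitones from A4
f = 440 × 2^(30/12)
f = 2489.02 Hz


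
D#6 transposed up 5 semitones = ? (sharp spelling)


Working:
D#6: chromatic position 3 in octave 6 → absolute = 6×12 + 3 = 75
Transpose up 5: 75 + 5 = 80
80 = 6×12 + 8 → G# in octave 6
Result = G#6


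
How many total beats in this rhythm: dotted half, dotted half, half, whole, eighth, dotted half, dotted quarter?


Solution.
Beat values:
  dotted half = 3 beats
  dotted half = 3 beats
  half = 2 beats
  whole = 4 beats
  eighth = 0.5 beats
  dotted half = 3 beats
  dotted quarter = 1.5 beats
Sum = 3 + 3 + 2 + 4 + 0.5 + 3 + 1.5
= 17 beats


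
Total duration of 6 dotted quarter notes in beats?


Let's work it out.
Base quarter note = 1 beat
Dot 1 adds half the previous value: +1/2
One dotted quarter = 1 + 1/2 = 3/2
6 of them = 6 × 3/2 = 9
= 9 beats


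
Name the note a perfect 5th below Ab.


Working:
A 5th spans 5 letter names, so from A we land on D
A perfect 5th = 7 semitones below Ab
Spell D at that pitch: Db
= Db


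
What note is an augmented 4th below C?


Solution.
A 4th spans 4 letter names, so from C we land on G
An augmented 4th = 6 semitones below C
Spell G at that pitch: Gb
= Gb


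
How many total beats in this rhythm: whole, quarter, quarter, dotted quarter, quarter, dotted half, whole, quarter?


Let's work it out.
Beat values:
  whole = 4 beats
  quarter = 1 beat
  quarter = 1 beat
  dotted quarter = 1.5 beats
  quarter = 1 beat
  dotted half = 3 beats
  whole = 4 beats
  quarter = 1 beat
Sum = 4 + 1 + 1 + 1.5 + 1 + 3 + 4 + 1
= 16.5 beats


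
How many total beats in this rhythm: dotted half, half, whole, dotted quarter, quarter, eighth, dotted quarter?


Let's work it out.
Beat values:
  dotted half = 3 beats
  half = 2 beats
  whole = 4 beats
  dotted quarter = 1.5 beats
  quarter = 1 beat
  eighth = 0.5 beats
  dotted quarter = 1.5 beats
Sum = 3 + 2 + 4 + 1.5 + 1 + 0.5 + 1.5
= 13.5 beats


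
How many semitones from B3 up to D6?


Let's work it out.
Absolute semitone position = octave×12 + chromatic position
B3: 3×12 + 11 = 47
D6: 6×12 + 2 = 74
Difference = 74 - 47 = 27
= 27 semitones


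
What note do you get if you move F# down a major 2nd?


Let's work it out.
major 2nd: 2 letter names, 2 semitones
Letter: F - 1 → E
Pitch: F# - 2 semitones, spelled as an E → E
= E


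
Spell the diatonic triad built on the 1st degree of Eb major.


Working:
Eb major scale: Eb F G Ab Bb C D
Diatonic triad on degree 1 stacks scale notes 1, 3, 5: Eb G Bb
Eb→G = 4 semitones; Eb→Bb = 7 semitones → major triad
= Eb G Bb (major)


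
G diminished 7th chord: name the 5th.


Diminished 7th chord = root + minor 3rd + diminished 5th + diminished 7th
Seventh chords stack in thirds, so the letter names are G-B-D-F
Root: G
Minor 3rd above G: Bb
Diminished 5th above G: Db
Diminished 7th above G: Fb
The 5th = Db


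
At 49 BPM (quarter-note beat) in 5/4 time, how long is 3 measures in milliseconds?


Step by step:
Quarter-note beat duration = 60000 / 49 ms
Beats per measure (5/4) = 5
One measure = 5 × 60000 / 49 = 300000 / 49 ms
3 measures = 3 × 300000 / 49 = 900000 / 49
= 18367.3 ms


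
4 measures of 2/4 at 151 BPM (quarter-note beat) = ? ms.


Quarter-note beat duration = 60000 / 151 ms
Beats per measure (2/4) = 2
One measure = 2 × 60000 / 151 = 120000 / 151 ms
4 measures = 4 × 120000 / 151 = 480000 / 151
= 3178.8 ms


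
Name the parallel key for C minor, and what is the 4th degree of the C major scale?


Reasoning:
Parallel keys share the same tonic but differ in mode
C minor → parallel is C major
C major scale: C D E F G A B
= C major; 4th degree = F


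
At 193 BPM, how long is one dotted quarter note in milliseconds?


Reasoning:
One quarter-note beat = 60000 / BPM = 60000 / 193 ms
Dotted quarter note = 3/2 × quarter note
Duration = 3/2 × 60000 / 193 = 90000 / 193
= 466.3 ms


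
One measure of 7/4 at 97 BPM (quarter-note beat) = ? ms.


Working:
Quarter-note beat duration = 60000 / 97 ms
Beats per measure (7/4) = 7
One measure = 7 × 60000 / 97 = 420000 / 97 ms
= 4329.9 ms


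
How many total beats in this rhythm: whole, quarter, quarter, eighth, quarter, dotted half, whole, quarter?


Let's work it out.
Beat values:
  whole = 4 beats
  quarter = 1 beat
  quarter = 1 beat
  eighth = 0.5 beats
  quarter = 1 beat
  dotted half = 3 beats
  whole = 4 beats
  quarter = 1 beat
Sum = 4 + 1 + 1 + 0.5 + 1 + 3 + 4 + 1
= 15.5 beats


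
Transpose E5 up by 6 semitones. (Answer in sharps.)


Reasoning:
E5: chromatic position 4 in octave 5 → absolute = 5×12 + 4 = 64
Transpose up 6: 64 + 6 = 70
70 = 5×12 + 10 → A# in octave 5
Result = A#5


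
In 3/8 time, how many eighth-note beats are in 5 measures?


Working:
Time signature 3/8: the bottom number 8 means the eighth note gets one count
The top number 3 means 3 eighth-note beats per measure
Total = 3 × 5 measures
= 15 eighth-note beats


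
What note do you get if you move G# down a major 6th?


Step by step:
major 6th: 6 letter names, 9 semitones
Letter: G - 5 → B
Pitch: G# - 9 semitones, spelled as a B → B
= B


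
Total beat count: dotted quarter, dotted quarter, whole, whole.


Working:
Beat values:
  dotted quarter = 1.5 beats
  dotted quarter = 1.5 beats
  whole = 4 beats
  whole = 4 beats
Sum = 1.5 + 1.5 + 4 + 4
= 11 beats


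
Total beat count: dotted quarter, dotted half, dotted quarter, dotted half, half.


Beat values:
  dotted quarter = 1.5 beats
  dotted half = 3 beats
  dotted quarter = 1.5 beats
  dotted half = 3 beats
  half = 2 beats
Sum = 1.5 + 3 + 1.5 + 3 + 2
= 11 beats


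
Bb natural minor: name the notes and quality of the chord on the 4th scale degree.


Let's work it out.
Bb natural minor scale: Bb C Db Eb F Gb Ab
Diatonic triad on degree 4 stacks scale notes 4, 6, 1: Eb Gb Bb
Eb→Gb = 3 semitones; Eb→Bb = 7 semitones → minor triad
= Eb Gb Bb (minor)


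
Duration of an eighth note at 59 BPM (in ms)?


One quarter-note beat = 60000 / BPM = 60000 / 59 ms
Eighth note = 1/2 × quarter note
Duration = 1/2 × 60000 / 59 = 30000 / 59
= 508.5 ms


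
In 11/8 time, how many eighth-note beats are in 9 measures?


Working:
Time signature 11/8: the bottom number 8 means the eighth note gets one count
The top number 11 means 11 eighth-note beats per measure
Total = 11 × 9 measures
= 99 eighth-note beats


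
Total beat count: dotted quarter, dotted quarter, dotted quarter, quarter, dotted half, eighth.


Step by step:
Beat values:
  dotted quarter = 1.5 beats
  dotted quarter = 1.5 beats
  dotted quarter = 1.5 beats
  quarter = 1 beat
  dotted half = 3 beats
  eighth = 0.5 beats
Sum = 1.5 + 1.5 + 1.5 + 1 + 3 + 0.5
= 9 beats


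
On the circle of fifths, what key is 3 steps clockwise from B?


Each clockwise step on the circle of fifths moves up a perfect 5th
From B: B → F#/Gb → Db → Ab
= Ab


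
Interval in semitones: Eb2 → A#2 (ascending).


Let's work it out.
Absolute semitone position = octave×12 + chromatic position
Eb2: 2×12 + 3 = 27
A#2: 2×12 + 10 = 34
Difference = 34 - 27 = 7
= 7 semitones


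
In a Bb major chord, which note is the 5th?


Step by step:
Major triad = root + major 3rd (4 semitones) + perfect 5th (7 semitones)
A triad on Bb stacks thirds, so the chord tones use letter names B-D-F
Root: Bb
Major 3rd above Bb: D
Perfect 5th above Bb: F
The 5th = F


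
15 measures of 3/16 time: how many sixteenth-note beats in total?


Reasoning:
Time signature 3/16: the bottom number 16 means the sixteenth note gets one count
The top number 3 means 3 sixteenth-note beats per measure
Total = 3 × 15 measures
= 45 sixteenth-note beats


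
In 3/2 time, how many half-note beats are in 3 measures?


Step by step:
Time signature 3/2: the bottom number 2 means the half note gets one count
The top number 3 means 3 half-note beats per measure
Total = 3 × 3 measures
= 9 half-note beats


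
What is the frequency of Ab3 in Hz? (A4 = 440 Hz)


f = 440 × 2^(n/12) where n = semitones from A4
Ab3: -13 semitones from A4
f = 440 × 2^(-13/12)
f = 207.65 Hz


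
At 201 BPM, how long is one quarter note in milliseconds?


Solution.
One quarter-note beat = 60000 / BPM = 60000 / 201 ms
Duration = 60000 / 201
= 298.5 ms


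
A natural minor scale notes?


Let's work it out.
Natural minor scale pattern: W-H-W-W-H-W-W (2-1-2-2-1-2-2 semitones)
Starting from A:
  A + 2 semitones → B
  B + 1 semitone → C
  C + 2 semitones → D
  D + 2 semitones → E
  E + 1 semitone → F
  F + 2 semitones → G
  G + 2 semitones → A
Scale = A B C D E F G


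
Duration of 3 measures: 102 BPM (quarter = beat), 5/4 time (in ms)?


Quarter-note beat duration = 60000 / 102 ms
Beats per measure (5/4) = 5
One measure = 5 × 60000 / 102 = 300000 / 102 ms
3 measures = 3 × 300000 / 102 = 900000 / 102
= 8823.5 ms


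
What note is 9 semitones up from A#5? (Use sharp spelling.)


Solution.
A#5: chromatic position 10 in octave 5 → absolute = 5×12 + 10 = 70
Transpose up 9: 70 + 9 = 79
79 = 6×12 + 7 → G in octave 6
Result = G6


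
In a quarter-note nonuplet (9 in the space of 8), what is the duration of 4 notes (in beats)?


Working:
Nonuplet: 9 notes occupy the space of 8 quarter notes
Space = 8 × 1 = 8 beats
Each nonuplet note = 8 / 9 = 8/9 beats
4 notes = 4 × 8/9 = 32/9
= 32/9 beats


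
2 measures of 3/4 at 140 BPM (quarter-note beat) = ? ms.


Solution.
Quarter-note beat duration = 60000 / 140 ms
Beats per measure (3/4) = 3
One measure = 3 × 60000 / 140 = 180000 / 140 ms
2 measures = 2 × 180000 / 140 = 360000 / 140
= 2571.4 ms


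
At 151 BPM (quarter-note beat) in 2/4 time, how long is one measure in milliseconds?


Quarter-note beat duration = 60000 / 151 ms
Beats per measure (2/4) = 2
One measure = 2 × 60000 / 151 = 120000 / 151 ms
= 794.7 ms


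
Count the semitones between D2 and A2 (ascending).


Solution.
Absolute semitone position = octave×12 + chromatic position
D2: 2×12 + 2 = 26
A2: 2×12 + 9 = 33
Difference = 33 - 26 = 7
= 7 semitones


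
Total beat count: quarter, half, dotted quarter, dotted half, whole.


Reasoning:
Beat values:
  quarter = 1 beat
  half = 2 beats
  dotted quarter = 1.5 beats
  dotted half = 3 beats
  whole = 4 beats
Sum = 1 + 2 + 1.5 + 3 + 4
= 11.5 beats


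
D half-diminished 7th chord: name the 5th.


Half-diminished 7th chord = root + minor 3rd + diminished 5th + minor 7th
Seventh chords stack in thirds, so the letter names are D-F-A-C
Root: D
Minor 3rd above D: F
Diminished 5th above D: Ab
Minor 7th above D: C
The 5th = Ab


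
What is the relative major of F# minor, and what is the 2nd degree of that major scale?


Reasoning:
The relative major shares the key signature and is a minor 3rd above the minor tonic
A minor 3rd above F# is A
→ relative major of F# minor is A major
A major scale: A B C# D E F# G#
= A major; 2nd degree = B


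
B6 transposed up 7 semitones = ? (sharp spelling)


B6: chromatic position 11 in octave 6 → absolute = 6×12 + 11 = 83
Transpose up 7: 83 + 7 = 90
90 = 7×12 + 6 → F# in octave 7
Result = F#7


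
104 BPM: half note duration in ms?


Step by step:
One quarter-note beat = 60000 / BPM = 60000 / 104 ms
Half note = 2 × quarter note
Duration = 2 × 60000 / 104 = 120000 / 104
= 1153.8 ms


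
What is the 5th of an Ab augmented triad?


Reasoning:
Augmented triad = root + major 3rd (4 semitones) + augmented 5th (8 semitones)
A triad on Ab stacks thirds, so the chord tones use letter names A-C-E
Root: Ab
Major 3rd above Ab: C
Augmented 5th above Ab: E
The 5th = E


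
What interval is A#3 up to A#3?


Step by step:
Letter names: A → A spans 1 letter name → a unison
Semitones: A#3 → A#3 = 0 half-steps
A unison of 0 semitones is a perfect unison
= perfect unison


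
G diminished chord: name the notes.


Step by step:
Diminished triad = root + minor 3rd (3 semitones) + diminished 5th (6 semitones)
A triad on G stacks thirds, so the chord tones use letter names G-B-D
Root: G
Minor 3rd above G: Bb
Diminished 5th above G: Db
Chord = G Bb Db


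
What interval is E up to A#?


Solution.
Letter names: E → A spans 4 letter names → a 4th
Semitones: E → A# = 6 half-steps
A 4th of 6 semitones is an augmented 4th
= augmented 4th


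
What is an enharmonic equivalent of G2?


Working:
Enharmonic notes sound the same pitch but are spelled with different letter names
G and F## name the same pitch class
= F##2


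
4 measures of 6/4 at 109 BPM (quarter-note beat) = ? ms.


Working:
Quarter-note beat duration = 60000 / 109 ms
Beats per measure (6/4) = 6
One measure = 6 × 60000 / 109 = 360000 / 109 ms
4 measures = 4 × 360000 / 109 = 1440000 / 109
= 13211.0 ms


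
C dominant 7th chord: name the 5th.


Working:
Dominant 7th chord = root + major 3rd + perfect 5th + minor 7th
Seventh chords stack in thirds, so the letter names are C-E-G-B
Root: C
Major 3rd above C: E
Perfect 5th above C: G
Minor 7th above C: Bb
The 5th = G


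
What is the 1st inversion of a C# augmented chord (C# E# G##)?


Let's work it out.
Root position: C# E# G##
1st inversion: move root up an octave
Bass note: E#
Notes (bottom to top) = E# G## C#


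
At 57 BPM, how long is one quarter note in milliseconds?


Reasoning:
One quarter-note beat = 60000 / BPM = 60000 / 57 ms
Duration = 60000 / 57
= 1052.6 ms


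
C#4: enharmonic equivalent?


Let's work it out.
Enharmonic notes sound the same pitch but are spelled with different letter names
C# and Db name the same pitch class
= Db4


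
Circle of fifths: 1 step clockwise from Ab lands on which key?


Each clockwise step on the circle of fifths moves up a perfect 5th
From Ab: Ab → Eb
= Eb


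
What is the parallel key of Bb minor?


Let's work it out.
Parallel keys share the same tonic but differ in mode
Bb minor → parallel is Bb major
= Bb major


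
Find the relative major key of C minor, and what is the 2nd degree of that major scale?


Step by step:
The relative major shares the key signature and is a minor 3rd above the minor tonic
A minor 3rd above C is Eb
→ relative major of C minor is Eb major
Eb major scale: Eb F G Ab Bb C D
= Eb major; 2nd degree = F


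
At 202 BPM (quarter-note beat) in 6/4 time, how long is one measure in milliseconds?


Quarter-note beat duration = 60000 / 202 ms
Beats per measure (6/4) = 6
One measure = 6 × 60000 / 202 = 360000 / 202 ms
= 1782.2 ms


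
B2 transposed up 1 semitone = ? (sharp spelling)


Solution.
B2: chromatic position 11 in octave 2 → absolute = 2×12 + 11 = 35
Transpose up 1: 35 + 1 = 36
36 = 3×12 + 0 → C in octave 3
Result = C3


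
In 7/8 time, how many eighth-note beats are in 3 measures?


Solution.
Time signature 7/8: the bottom number 8 means the eighth note gets one count
The top number 7 means 7 eighth-note beats per measure
Total = 7 × 3 measures
= 21 eighth-note beats


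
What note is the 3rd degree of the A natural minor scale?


Let's work it out.
Natural minor scale pattern: W-H-W-W-H-W-W (2-1-2-2-1-2-2 semitones)
Starting from A:
  A + 2 semitones → B
  B + 1 semitone → C
  C + 2 semitones → D
  D + 2 semitones → E
  E + 1 semitone → F
  F + 2 semitones → G
  G + 2 semitones → A
Scale: A B C D E F G
Degree 3 = C


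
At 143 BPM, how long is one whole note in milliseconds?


One quarter-note beat = 60000 / BPM = 60000 / 143 ms
Whole note = 4 × quarter note
Duration = 4 × 60000 / 143 = 240000 / 143
= 1678.3 ms


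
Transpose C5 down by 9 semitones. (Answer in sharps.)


C5: chromatic position 0 in octave 5 → absolute = 5×12 + 0 = 60
Transpose down 9: 60 - 9 = 51
51 = 4×12 + 3 → D# in octave 4
Result = D#4


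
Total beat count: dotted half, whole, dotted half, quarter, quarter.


Beat values:
  dotted half = 3 beats
  whole = 4 beats
  dotted half = 3 beats
  quarter = 1 beat
  quarter = 1 beat
Sum = 3 + 4 + 3 + 1 + 1
= 12 beats


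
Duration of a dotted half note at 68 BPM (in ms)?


One quarter-note beat = 60000 / BPM = 60000 / 68 ms
Dotted half note = 3 × quarter note
Duration = 3 × 60000 / 68 = 180000 / 68
= 2647.1 ms
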